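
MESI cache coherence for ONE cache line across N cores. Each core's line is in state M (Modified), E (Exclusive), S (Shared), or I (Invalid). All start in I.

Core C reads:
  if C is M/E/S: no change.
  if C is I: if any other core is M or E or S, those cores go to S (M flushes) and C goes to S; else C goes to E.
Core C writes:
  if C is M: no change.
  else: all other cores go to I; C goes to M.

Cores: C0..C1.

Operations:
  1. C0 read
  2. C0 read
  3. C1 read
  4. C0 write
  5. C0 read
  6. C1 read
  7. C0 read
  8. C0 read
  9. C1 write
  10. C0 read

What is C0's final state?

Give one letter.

Op 1: C0 read [C0 read from I: no other sharers -> C0=E (exclusive)] -> [E,I]
Op 2: C0 read [C0 read: already in E, no change] -> [E,I]
Op 3: C1 read [C1 read from I: others=['C0=E'] -> C1=S, others downsized to S] -> [S,S]
Op 4: C0 write [C0 write: invalidate ['C1=S'] -> C0=M] -> [M,I]
Op 5: C0 read [C0 read: already in M, no change] -> [M,I]
Op 6: C1 read [C1 read from I: others=['C0=M'] -> C1=S, others downsized to S] -> [S,S]
Op 7: C0 read [C0 read: already in S, no change] -> [S,S]
Op 8: C0 read [C0 read: already in S, no change] -> [S,S]
Op 9: C1 write [C1 write: invalidate ['C0=S'] -> C1=M] -> [I,M]
Op 10: C0 read [C0 read from I: others=['C1=M'] -> C0=S, others downsized to S] -> [S,S]

Answer: S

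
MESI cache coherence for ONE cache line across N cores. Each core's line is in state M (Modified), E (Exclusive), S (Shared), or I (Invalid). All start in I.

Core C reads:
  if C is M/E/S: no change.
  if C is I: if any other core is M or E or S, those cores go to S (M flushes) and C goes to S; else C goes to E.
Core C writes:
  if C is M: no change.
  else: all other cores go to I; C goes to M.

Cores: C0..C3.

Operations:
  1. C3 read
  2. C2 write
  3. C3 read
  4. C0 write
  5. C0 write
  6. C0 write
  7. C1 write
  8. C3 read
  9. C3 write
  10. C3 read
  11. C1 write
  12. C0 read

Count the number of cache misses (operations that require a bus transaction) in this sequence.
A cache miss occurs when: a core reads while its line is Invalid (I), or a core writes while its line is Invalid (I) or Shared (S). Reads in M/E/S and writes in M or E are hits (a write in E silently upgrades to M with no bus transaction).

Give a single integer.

Answer: 9

Derivation:
Op 1: C3 read [C3 read from I: no other sharers -> C3=E (exclusive)] -> [I,I,I,E] [MISS #1: read from I]
Op 2: C2 write [C2 write: invalidate ['C3=E'] -> C2=M] -> [I,I,M,I] [MISS #2: write from I]
Op 3: C3 read [C3 read from I: others=['C2=M'] -> C3=S, others downsized to S] -> [I,I,S,S] [MISS #3: read from I]
Op 4: C0 write [C0 write: invalidate ['C2=S', 'C3=S'] -> C0=M] -> [M,I,I,I] [MISS #4: write from I]
Op 5: C0 write [C0 write: already M (modified), no change] -> [M,I,I,I] [hit: write from M]
Op 6: C0 write [C0 write: already M (modified), no change] -> [M,I,I,I] [hit: write from M]
Op 7: C1 write [C1 write: invalidate ['C0=M'] -> C1=M] -> [I,M,I,I] [MISS #5: write from I]
Op 8: C3 read [C3 read from I: others=['C1=M'] -> C3=S, others downsized to S] -> [I,S,I,S] [MISS #6: read from I]
Op 9: C3 write [C3 write: invalidate ['C1=S'] -> C3=M] -> [I,I,I,M] [MISS #7: write from S]
Op 10: C3 read [C3 read: already in M, no change] -> [I,I,I,M] [hit: read from M]
Op 11: C1 write [C1 write: invalidate ['C3=M'] -> C1=M] -> [I,M,I,I] [MISS #8: write from I]
Op 12: C0 read [C0 read from I: others=['C1=M'] -> C0=S, others downsized to S] -> [S,S,I,I] [MISS #9: read from I]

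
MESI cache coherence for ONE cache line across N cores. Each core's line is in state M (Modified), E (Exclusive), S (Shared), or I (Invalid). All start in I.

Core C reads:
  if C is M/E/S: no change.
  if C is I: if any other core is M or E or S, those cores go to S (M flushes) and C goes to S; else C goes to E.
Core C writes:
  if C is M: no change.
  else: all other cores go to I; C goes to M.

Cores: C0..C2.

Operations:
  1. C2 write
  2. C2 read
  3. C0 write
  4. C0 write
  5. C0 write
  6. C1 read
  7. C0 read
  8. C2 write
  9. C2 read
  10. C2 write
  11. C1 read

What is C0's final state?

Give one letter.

Answer: I

Derivation:
Op 1: C2 write [C2 write: invalidate none -> C2=M] -> [I,I,M]
Op 2: C2 read [C2 read: already in M, no change] -> [I,I,M]
Op 3: C0 write [C0 write: invalidate ['C2=M'] -> C0=M] -> [M,I,I]
Op 4: C0 write [C0 write: already M (modified), no change] -> [M,I,I]
Op 5: C0 write [C0 write: already M (modified), no change] -> [M,I,I]
Op 6: C1 read [C1 read from I: others=['C0=M'] -> C1=S, others downsized to S] -> [S,S,I]
Op 7: C0 read [C0 read: already in S, no change] -> [S,S,I]
Op 8: C2 write [C2 write: invalidate ['C0=S', 'C1=S'] -> C2=M] -> [I,I,M]
Op 9: C2 read [C2 read: already in M, no change] -> [I,I,M]
Op 10: C2 write [C2 write: already M (modified), no change] -> [I,I,M]
Op 11: C1 read [C1 read from I: others=['C2=M'] -> C1=S, others downsized to S] -> [I,S,S]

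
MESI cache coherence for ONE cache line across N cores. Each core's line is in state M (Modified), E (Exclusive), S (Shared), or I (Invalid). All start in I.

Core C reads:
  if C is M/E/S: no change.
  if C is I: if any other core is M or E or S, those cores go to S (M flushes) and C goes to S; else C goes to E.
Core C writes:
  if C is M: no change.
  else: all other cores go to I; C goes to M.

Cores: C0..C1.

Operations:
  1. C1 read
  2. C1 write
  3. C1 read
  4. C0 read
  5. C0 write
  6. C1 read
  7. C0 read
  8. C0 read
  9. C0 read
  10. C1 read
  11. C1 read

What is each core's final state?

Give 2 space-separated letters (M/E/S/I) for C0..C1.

Answer: S S

Derivation:
Op 1: C1 read [C1 read from I: no other sharers -> C1=E (exclusive)] -> [I,E]
Op 2: C1 write [C1 write: invalidate none -> C1=M] -> [I,M]
Op 3: C1 read [C1 read: already in M, no change] -> [I,M]
Op 4: C0 read [C0 read from I: others=['C1=M'] -> C0=S, others downsized to S] -> [S,S]
Op 5: C0 write [C0 write: invalidate ['C1=S'] -> C0=M] -> [M,I]
Op 6: C1 read [C1 read from I: others=['C0=M'] -> C1=S, others downsized to S] -> [S,S]
Op 7: C0 read [C0 read: already in S, no change] -> [S,S]
Op 8: C0 read [C0 read: already in S, no change] -> [S,S]
Op 9: C0 read [C0 read: already in S, no change] -> [S,S]
Op 10: C1 read [C1 read: already in S, no change] -> [S,S]
Op 11: C1 read [C1 read: already in S, no change] -> [S,S]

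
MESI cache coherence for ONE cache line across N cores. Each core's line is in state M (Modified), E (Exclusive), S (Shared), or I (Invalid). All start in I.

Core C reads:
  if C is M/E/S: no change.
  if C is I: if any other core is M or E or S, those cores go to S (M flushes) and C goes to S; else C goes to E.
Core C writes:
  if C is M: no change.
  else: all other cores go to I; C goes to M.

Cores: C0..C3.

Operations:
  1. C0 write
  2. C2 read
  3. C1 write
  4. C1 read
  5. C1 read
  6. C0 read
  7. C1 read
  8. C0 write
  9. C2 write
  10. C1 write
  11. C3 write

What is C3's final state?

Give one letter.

Answer: M

Derivation:
Op 1: C0 write [C0 write: invalidate none -> C0=M] -> [M,I,I,I]
Op 2: C2 read [C2 read from I: others=['C0=M'] -> C2=S, others downsized to S] -> [S,I,S,I]
Op 3: C1 write [C1 write: invalidate ['C0=S', 'C2=S'] -> C1=M] -> [I,M,I,I]
Op 4: C1 read [C1 read: already in M, no change] -> [I,M,I,I]
Op 5: C1 read [C1 read: already in M, no change] -> [I,M,I,I]
Op 6: C0 read [C0 read from I: others=['C1=M'] -> C0=S, others downsized to S] -> [S,S,I,I]
Op 7: C1 read [C1 read: already in S, no change] -> [S,S,I,I]
Op 8: C0 write [C0 write: invalidate ['C1=S'] -> C0=M] -> [M,I,I,I]
Op 9: C2 write [C2 write: invalidate ['C0=M'] -> C2=M] -> [I,I,M,I]
Op 10: C1 write [C1 write: invalidate ['C2=M'] -> C1=M] -> [I,M,I,I]
Op 11: C3 write [C3 write: invalidate ['C1=M'] -> C3=M] -> [I,I,I,M]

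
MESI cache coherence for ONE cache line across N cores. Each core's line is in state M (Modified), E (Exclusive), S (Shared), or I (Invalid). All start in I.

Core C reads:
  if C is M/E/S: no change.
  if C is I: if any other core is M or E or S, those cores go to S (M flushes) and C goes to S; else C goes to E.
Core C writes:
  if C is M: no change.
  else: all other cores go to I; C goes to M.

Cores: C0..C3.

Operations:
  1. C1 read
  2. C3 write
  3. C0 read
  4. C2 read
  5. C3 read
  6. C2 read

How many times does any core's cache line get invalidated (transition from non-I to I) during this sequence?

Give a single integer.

Answer: 1

Derivation:
Op 1: C1 read [C1 read from I: no other sharers -> C1=E (exclusive)] -> [I,E,I,I] (invalidations this op: 0; running total: 0)
Op 2: C3 write [C3 write: invalidate ['C1=E'] -> C3=M] -> [I,I,I,M] (invalidations this op: 1; running total: 1)
Op 3: C0 read [C0 read from I: others=['C3=M'] -> C0=S, others downsized to S] -> [S,I,I,S] (invalidations this op: 0; running total: 1)
Op 4: C2 read [C2 read from I: others=['C0=S', 'C3=S'] -> C2=S, others downsized to S] -> [S,I,S,S] (invalidations this op: 0; running total: 1)
Op 5: C3 read [C3 read: already in S, no change] -> [S,I,S,S] (invalidations this op: 0; running total: 1)
Op 6: C2 read [C2 read: already in S, no change] -> [S,I,S,S] (invalidations this op: 0; running total: 1)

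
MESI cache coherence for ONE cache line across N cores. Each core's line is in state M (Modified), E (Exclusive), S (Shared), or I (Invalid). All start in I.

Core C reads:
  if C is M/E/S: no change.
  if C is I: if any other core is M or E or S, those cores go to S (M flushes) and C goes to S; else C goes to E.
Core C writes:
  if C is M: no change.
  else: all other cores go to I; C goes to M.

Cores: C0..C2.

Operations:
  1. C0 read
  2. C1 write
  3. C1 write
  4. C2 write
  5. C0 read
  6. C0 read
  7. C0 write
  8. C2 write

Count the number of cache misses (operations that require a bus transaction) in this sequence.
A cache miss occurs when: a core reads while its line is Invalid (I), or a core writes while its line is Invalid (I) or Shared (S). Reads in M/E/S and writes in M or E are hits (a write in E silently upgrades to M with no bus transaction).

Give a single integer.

Op 1: C0 read [C0 read from I: no other sharers -> C0=E (exclusive)] -> [E,I,I] [MISS #1: read from I]
Op 2: C1 write [C1 write: invalidate ['C0=E'] -> C1=M] -> [I,M,I] [MISS #2: write from I]
Op 3: C1 write [C1 write: already M (modified), no change] -> [I,M,I] [hit: write from M]
Op 4: C2 write [C2 write: invalidate ['C1=M'] -> C2=M] -> [I,I,M] [MISS #3: write from I]
Op 5: C0 read [C0 read from I: others=['C2=M'] -> C0=S, others downsized to S] -> [S,I,S] [MISS #4: read from I]
Op 6: C0 read [C0 read: already in S, no change] -> [S,I,S] [hit: read from S]
Op 7: C0 write [C0 write: invalidate ['C2=S'] -> C0=M] -> [M,I,I] [MISS #5: write from S]
Op 8: C2 write [C2 write: invalidate ['C0=M'] -> C2=M] -> [I,I,M] [MISS #6: write from I]

Answer: 6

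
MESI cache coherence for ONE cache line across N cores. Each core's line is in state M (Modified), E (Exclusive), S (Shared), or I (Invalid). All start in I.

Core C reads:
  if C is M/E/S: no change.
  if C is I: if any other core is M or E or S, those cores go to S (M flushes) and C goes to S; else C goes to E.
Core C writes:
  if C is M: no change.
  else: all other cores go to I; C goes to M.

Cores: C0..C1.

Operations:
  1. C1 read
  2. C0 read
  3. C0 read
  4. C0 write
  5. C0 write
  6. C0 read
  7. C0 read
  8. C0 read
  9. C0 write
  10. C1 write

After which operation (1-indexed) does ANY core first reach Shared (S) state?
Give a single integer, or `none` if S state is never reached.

Answer: 2

Derivation:
Op 1: C1 read [C1 read from I: no other sharers -> C1=E (exclusive)] -> [I,E]
Op 2: C0 read [C0 read from I: others=['C1=E'] -> C0=S, others downsized to S] -> [S,S]
  -> First S state at op 2; remaining ops need not be traced.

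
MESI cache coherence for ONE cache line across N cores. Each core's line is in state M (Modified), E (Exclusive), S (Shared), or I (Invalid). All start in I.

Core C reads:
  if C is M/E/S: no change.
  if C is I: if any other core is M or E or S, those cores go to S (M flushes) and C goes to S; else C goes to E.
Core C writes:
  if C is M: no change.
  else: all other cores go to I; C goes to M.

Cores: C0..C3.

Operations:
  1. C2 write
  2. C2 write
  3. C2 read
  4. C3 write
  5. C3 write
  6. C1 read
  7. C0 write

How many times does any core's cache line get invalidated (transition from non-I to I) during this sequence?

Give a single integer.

Answer: 3

Derivation:
Op 1: C2 write [C2 write: invalidate none -> C2=M] -> [I,I,M,I] (invalidations this op: 0; running total: 0)
Op 2: C2 write [C2 write: already M (modified), no change] -> [I,I,M,I] (invalidations this op: 0; running total: 0)
Op 3: C2 read [C2 read: already in M, no change] -> [I,I,M,I] (invalidations this op: 0; running total: 0)
Op 4: C3 write [C3 write: invalidate ['C2=M'] -> C3=M] -> [I,I,I,M] (invalidations this op: 1; running total: 1)
Op 5: C3 write [C3 write: already M (modified), no change] -> [I,I,I,M] (invalidations this op: 0; running total: 1)
Op 6: C1 read [C1 read from I: others=['C3=M'] -> C1=S, others downsized to S] -> [I,S,I,S] (invalidations this op: 0; running total: 1)
Op 7: C0 write [C0 write: invalidate ['C1=S', 'C3=S'] -> C0=M] -> [M,I,I,I] (invalidations this op: 2; running total: 3)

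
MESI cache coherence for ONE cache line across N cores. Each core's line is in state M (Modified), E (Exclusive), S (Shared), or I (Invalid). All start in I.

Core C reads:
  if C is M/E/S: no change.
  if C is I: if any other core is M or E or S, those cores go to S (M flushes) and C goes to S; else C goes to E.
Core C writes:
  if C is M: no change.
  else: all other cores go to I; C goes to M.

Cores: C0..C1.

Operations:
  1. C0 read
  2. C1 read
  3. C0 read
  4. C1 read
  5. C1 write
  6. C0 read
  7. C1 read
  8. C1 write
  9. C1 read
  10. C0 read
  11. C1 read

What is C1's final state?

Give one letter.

Op 1: C0 read [C0 read from I: no other sharers -> C0=E (exclusive)] -> [E,I]
Op 2: C1 read [C1 read from I: others=['C0=E'] -> C1=S, others downsized to S] -> [S,S]
Op 3: C0 read [C0 read: already in S, no change] -> [S,S]
Op 4: C1 read [C1 read: already in S, no change] -> [S,S]
Op 5: C1 write [C1 write: invalidate ['C0=S'] -> C1=M] -> [I,M]
Op 6: C0 read [C0 read from I: others=['C1=M'] -> C0=S, others downsized to S] -> [S,S]
Op 7: C1 read [C1 read: already in S, no change] -> [S,S]
Op 8: C1 write [C1 write: invalidate ['C0=S'] -> C1=M] -> [I,M]
Op 9: C1 read [C1 read: already in M, no change] -> [I,M]
Op 10: C0 read [C0 read from I: others=['C1=M'] -> C0=S, others downsized to S] -> [S,S]
Op 11: C1 read [C1 read: already in S, no change] -> [S,S]

Answer: S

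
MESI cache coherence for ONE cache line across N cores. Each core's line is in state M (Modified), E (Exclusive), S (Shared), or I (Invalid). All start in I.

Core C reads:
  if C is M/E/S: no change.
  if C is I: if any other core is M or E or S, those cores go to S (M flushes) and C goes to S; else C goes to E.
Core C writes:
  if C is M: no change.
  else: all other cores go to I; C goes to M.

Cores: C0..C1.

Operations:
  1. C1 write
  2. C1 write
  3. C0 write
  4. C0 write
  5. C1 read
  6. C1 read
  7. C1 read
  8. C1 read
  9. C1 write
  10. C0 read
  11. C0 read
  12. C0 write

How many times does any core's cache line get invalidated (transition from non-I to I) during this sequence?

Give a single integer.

Op 1: C1 write [C1 write: invalidate none -> C1=M] -> [I,M] (invalidations this op: 0; running total: 0)
Op 2: C1 write [C1 write: already M (modified), no change] -> [I,M] (invalidations this op: 0; running total: 0)
Op 3: C0 write [C0 write: invalidate ['C1=M'] -> C0=M] -> [M,I] (invalidations this op: 1; running total: 1)
Op 4: C0 write [C0 write: already M (modified), no change] -> [M,I] (invalidations this op: 0; running total: 1)
Op 5: C1 read [C1 read from I: others=['C0=M'] -> C1=S, others downsized to S] -> [S,S] (invalidations this op: 0; running total: 1)
Op 6: C1 read [C1 read: already in S, no change] -> [S,S] (invalidations this op: 0; running total: 1)
Op 7: C1 read [C1 read: already in S, no change] -> [S,S] (invalidations this op: 0; running total: 1)
Op 8: C1 read [C1 read: already in S, no change] -> [S,S] (invalidations this op: 0; running total: 1)
Op 9: C1 write [C1 write: invalidate ['C0=S'] -> C1=M] -> [I,M] (invalidations this op: 1; running total: 2)
Op 10: C0 read [C0 read from I: others=['C1=M'] -> C0=S, others downsized to S] -> [S,S] (invalidations this op: 0; running total: 2)
Op 11: C0 read [C0 read: already in S, no change] -> [S,S] (invalidations this op: 0; running total: 2)
Op 12: C0 write [C0 write: invalidate ['C1=S'] -> C0=M] -> [M,I] (invalidations this op: 1; running total: 3)

Answer: 3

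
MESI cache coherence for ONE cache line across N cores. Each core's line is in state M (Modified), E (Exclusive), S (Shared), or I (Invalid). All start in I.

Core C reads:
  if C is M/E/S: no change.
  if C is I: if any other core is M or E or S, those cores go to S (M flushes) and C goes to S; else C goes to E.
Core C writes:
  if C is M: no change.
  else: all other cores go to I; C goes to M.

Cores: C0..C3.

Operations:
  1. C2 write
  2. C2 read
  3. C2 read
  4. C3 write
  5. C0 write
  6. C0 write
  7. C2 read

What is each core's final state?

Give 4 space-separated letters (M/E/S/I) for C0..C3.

Op 1: C2 write [C2 write: invalidate none -> C2=M] -> [I,I,M,I]
Op 2: C2 read [C2 read: already in M, no change] -> [I,I,M,I]
Op 3: C2 read [C2 read: already in M, no change] -> [I,I,M,I]
Op 4: C3 write [C3 write: invalidate ['C2=M'] -> C3=M] -> [I,I,I,M]
Op 5: C0 write [C0 write: invalidate ['C3=M'] -> C0=M] -> [M,I,I,I]
Op 6: C0 write [C0 write: already M (modified), no change] -> [M,I,I,I]
Op 7: C2 read [C2 read from I: others=['C0=M'] -> C2=S, others downsized to S] -> [S,I,S,I]

Answer: S I S I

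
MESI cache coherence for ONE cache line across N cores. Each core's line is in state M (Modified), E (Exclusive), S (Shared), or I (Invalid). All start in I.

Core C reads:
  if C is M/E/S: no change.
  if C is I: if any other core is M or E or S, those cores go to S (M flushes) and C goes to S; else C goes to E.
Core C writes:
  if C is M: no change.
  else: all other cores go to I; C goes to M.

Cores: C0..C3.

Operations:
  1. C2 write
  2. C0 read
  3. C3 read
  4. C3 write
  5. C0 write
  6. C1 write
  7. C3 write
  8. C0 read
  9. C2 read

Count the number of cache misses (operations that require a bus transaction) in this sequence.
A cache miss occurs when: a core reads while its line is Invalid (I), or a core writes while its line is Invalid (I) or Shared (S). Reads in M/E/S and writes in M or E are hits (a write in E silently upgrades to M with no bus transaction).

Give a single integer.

Answer: 9

Derivation:
Op 1: C2 write [C2 write: invalidate none -> C2=M] -> [I,I,M,I] [MISS #1: write from I]
Op 2: C0 read [C0 read from I: others=['C2=M'] -> C0=S, others downsized to S] -> [S,I,S,I] [MISS #2: read from I]
Op 3: C3 read [C3 read from I: others=['C0=S', 'C2=S'] -> C3=S, others downsized to S] -> [S,I,S,S] [MISS #3: read from I]
Op 4: C3 write [C3 write: invalidate ['C0=S', 'C2=S'] -> C3=M] -> [I,I,I,M] [MISS #4: write from S]
Op 5: C0 write [C0 write: invalidate ['C3=M'] -> C0=M] -> [M,I,I,I] [MISS #5: write from I]
Op 6: C1 write [C1 write: invalidate ['C0=M'] -> C1=M] -> [I,M,I,I] [MISS #6: write from I]
Op 7: C3 write [C3 write: invalidate ['C1=M'] -> C3=M] -> [I,I,I,M] [MISS #7: write from I]
Op 8: C0 read [C0 read from I: others=['C3=M'] -> C0=S, others downsized to S] -> [S,I,I,S] [MISS #8: read from I]
Op 9: C2 read [C2 read from I: others=['C0=S', 'C3=S'] -> C2=S, others downsized to S] -> [S,I,S,S] [MISS #9: read from I]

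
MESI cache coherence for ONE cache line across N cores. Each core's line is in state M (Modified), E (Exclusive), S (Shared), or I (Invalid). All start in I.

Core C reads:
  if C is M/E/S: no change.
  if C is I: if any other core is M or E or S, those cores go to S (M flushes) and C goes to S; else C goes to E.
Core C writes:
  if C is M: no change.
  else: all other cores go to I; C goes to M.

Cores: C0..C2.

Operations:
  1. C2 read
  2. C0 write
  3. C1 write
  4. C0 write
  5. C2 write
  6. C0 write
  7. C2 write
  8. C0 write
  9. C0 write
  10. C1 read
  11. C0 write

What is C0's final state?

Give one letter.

Op 1: C2 read [C2 read from I: no other sharers -> C2=E (exclusive)] -> [I,I,E]
Op 2: C0 write [C0 write: invalidate ['C2=E'] -> C0=M] -> [M,I,I]
Op 3: C1 write [C1 write: invalidate ['C0=M'] -> C1=M] -> [I,M,I]
Op 4: C0 write [C0 write: invalidate ['C1=M'] -> C0=M] -> [M,I,I]
Op 5: C2 write [C2 write: invalidate ['C0=M'] -> C2=M] -> [I,I,M]
Op 6: C0 write [C0 write: invalidate ['C2=M'] -> C0=M] -> [M,I,I]
Op 7: C2 write [C2 write: invalidate ['C0=M'] -> C2=M] -> [I,I,M]
Op 8: C0 write [C0 write: invalidate ['C2=M'] -> C0=M] -> [M,I,I]
Op 9: C0 write [C0 write: already M (modified), no change] -> [M,I,I]
Op 10: C1 read [C1 read from I: others=['C0=M'] -> C1=S, others downsized to S] -> [S,S,I]
Op 11: C0 write [C0 write: invalidate ['C1=S'] -> C0=M] -> [M,I,I]

Answer: M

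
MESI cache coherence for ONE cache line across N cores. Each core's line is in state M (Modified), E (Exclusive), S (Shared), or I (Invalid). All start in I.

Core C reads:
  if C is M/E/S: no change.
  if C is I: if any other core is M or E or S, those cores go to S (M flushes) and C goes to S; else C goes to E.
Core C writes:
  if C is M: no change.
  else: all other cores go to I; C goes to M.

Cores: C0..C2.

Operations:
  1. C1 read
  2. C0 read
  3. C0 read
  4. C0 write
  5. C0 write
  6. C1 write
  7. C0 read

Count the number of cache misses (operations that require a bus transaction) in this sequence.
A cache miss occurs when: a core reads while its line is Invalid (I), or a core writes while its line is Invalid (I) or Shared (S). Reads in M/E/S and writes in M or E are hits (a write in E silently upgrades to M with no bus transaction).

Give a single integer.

Answer: 5

Derivation:
Op 1: C1 read [C1 read from I: no other sharers -> C1=E (exclusive)] -> [I,E,I] [MISS #1: read from I]
Op 2: C0 read [C0 read from I: others=['C1=E'] -> C0=S, others downsized to S] -> [S,S,I] [MISS #2: read from I]
Op 3: C0 read [C0 read: already in S, no change] -> [S,S,I] [hit: read from S]
Op 4: C0 write [C0 write: invalidate ['C1=S'] -> C0=M] -> [M,I,I] [MISS #3: write from S]
Op 5: C0 write [C0 write: already M (modified), no change] -> [M,I,I] [hit: write from M]
Op 6: C1 write [C1 write: invalidate ['C0=M'] -> C1=M] -> [I,M,I] [MISS #4: write from I]
Op 7: C0 read [C0 read from I: others=['C1=M'] -> C0=S, others downsized to S] -> [S,S,I] [MISS #5: read from I]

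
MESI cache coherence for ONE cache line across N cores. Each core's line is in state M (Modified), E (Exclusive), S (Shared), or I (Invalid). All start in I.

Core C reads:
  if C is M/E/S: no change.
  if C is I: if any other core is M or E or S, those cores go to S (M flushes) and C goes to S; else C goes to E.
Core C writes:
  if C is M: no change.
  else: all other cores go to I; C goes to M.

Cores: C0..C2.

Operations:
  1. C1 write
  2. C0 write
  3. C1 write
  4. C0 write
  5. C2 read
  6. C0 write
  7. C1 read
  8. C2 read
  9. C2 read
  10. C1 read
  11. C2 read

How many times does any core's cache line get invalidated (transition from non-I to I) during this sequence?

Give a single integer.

Op 1: C1 write [C1 write: invalidate none -> C1=M] -> [I,M,I] (invalidations this op: 0; running total: 0)
Op 2: C0 write [C0 write: invalidate ['C1=M'] -> C0=M] -> [M,I,I] (invalidations this op: 1; running total: 1)
Op 3: C1 write [C1 write: invalidate ['C0=M'] -> C1=M] -> [I,M,I] (invalidations this op: 1; running total: 2)
Op 4: C0 write [C0 write: invalidate ['C1=M'] -> C0=M] -> [M,I,I] (invalidations this op: 1; running total: 3)
Op 5: C2 read [C2 read from I: others=['C0=M'] -> C2=S, others downsized to S] -> [S,I,S] (invalidations this op: 0; running total: 3)
Op 6: C0 write [C0 write: invalidate ['C2=S'] -> C0=M] -> [M,I,I] (invalidations this op: 1; running total: 4)
Op 7: C1 read [C1 read from I: others=['C0=M'] -> C1=S, others downsized to S] -> [S,S,I] (invalidations this op: 0; running total: 4)
Op 8: C2 read [C2 read from I: others=['C0=S', 'C1=S'] -> C2=S, others downsized to S] -> [S,S,S] (invalidations this op: 0; running total: 4)
Op 9: C2 read [C2 read: already in S, no change] -> [S,S,S] (invalidations this op: 0; running total: 4)
Op 10: C1 read [C1 read: already in S, no change] -> [S,S,S] (invalidations this op: 0; running total: 4)
Op 11: C2 read [C2 read: already in S, no change] -> [S,S,S] (invalidations this op: 0; running total: 4)

Answer: 4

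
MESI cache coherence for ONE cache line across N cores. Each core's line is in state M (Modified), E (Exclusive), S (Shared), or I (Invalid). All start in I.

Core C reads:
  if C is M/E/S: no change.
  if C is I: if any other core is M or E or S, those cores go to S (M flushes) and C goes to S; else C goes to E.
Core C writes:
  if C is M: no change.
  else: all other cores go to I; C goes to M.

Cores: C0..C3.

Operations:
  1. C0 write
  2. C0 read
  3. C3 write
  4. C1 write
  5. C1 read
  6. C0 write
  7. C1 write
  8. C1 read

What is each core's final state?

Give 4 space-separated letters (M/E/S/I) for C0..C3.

Op 1: C0 write [C0 write: invalidate none -> C0=M] -> [M,I,I,I]
Op 2: C0 read [C0 read: already in M, no change] -> [M,I,I,I]
Op 3: C3 write [C3 write: invalidate ['C0=M'] -> C3=M] -> [I,I,I,M]
Op 4: C1 write [C1 write: invalidate ['C3=M'] -> C1=M] -> [I,M,I,I]
Op 5: C1 read [C1 read: already in M, no change] -> [I,M,I,I]
Op 6: C0 write [C0 write: invalidate ['C1=M'] -> C0=M] -> [M,I,I,I]
Op 7: C1 write [C1 write: invalidate ['C0=M'] -> C1=M] -> [I,M,I,I]
Op 8: C1 read [C1 read: already in M, no change] -> [I,M,I,I]

Answer: I M I I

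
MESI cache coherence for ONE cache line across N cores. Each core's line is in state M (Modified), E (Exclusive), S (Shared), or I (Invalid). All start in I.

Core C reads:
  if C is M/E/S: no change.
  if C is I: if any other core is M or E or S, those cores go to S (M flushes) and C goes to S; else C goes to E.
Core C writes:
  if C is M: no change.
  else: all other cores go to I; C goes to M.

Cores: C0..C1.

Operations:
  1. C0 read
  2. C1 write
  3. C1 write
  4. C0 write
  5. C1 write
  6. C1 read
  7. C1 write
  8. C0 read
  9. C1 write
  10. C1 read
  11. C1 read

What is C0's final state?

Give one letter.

Answer: I

Derivation:
Op 1: C0 read [C0 read from I: no other sharers -> C0=E (exclusive)] -> [E,I]
Op 2: C1 write [C1 write: invalidate ['C0=E'] -> C1=M] -> [I,M]
Op 3: C1 write [C1 write: already M (modified), no change] -> [I,M]
Op 4: C0 write [C0 write: invalidate ['C1=M'] -> C0=M] -> [M,I]
Op 5: C1 write [C1 write: invalidate ['C0=M'] -> C1=M] -> [I,M]
Op 6: C1 read [C1 read: already in M, no change] -> [I,M]
Op 7: C1 write [C1 write: already M (modified), no change] -> [I,M]
Op 8: C0 read [C0 read from I: others=['C1=M'] -> C0=S, others downsized to S] -> [S,S]
Op 9: C1 write [C1 write: invalidate ['C0=S'] -> C1=M] -> [I,M]
Op 10: C1 read [C1 read: already in M, no change] -> [I,M]
Op 11: C1 read [C1 read: already in M, no change] -> [I,M]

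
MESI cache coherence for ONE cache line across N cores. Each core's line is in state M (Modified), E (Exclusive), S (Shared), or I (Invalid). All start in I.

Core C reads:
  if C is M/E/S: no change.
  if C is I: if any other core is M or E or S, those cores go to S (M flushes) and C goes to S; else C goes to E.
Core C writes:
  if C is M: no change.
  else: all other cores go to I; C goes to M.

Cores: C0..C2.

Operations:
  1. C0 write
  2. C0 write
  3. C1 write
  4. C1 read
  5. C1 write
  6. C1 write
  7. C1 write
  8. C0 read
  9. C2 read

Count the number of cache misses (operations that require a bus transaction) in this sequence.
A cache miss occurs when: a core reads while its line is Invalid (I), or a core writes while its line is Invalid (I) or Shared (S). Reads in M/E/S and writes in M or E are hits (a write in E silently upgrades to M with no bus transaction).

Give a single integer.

Answer: 4

Derivation:
Op 1: C0 write [C0 write: invalidate none -> C0=M] -> [M,I,I] [MISS #1: write from I]
Op 2: C0 write [C0 write: already M (modified), no change] -> [M,I,I] [hit: write from M]
Op 3: C1 write [C1 write: invalidate ['C0=M'] -> C1=M] -> [I,M,I] [MISS #2: write from I]
Op 4: C1 read [C1 read: already in M, no change] -> [I,M,I] [hit: read from M]
Op 5: C1 write [C1 write: already M (modified), no change] -> [I,M,I] [hit: write from M]
Op 6: C1 write [C1 write: already M (modified), no change] -> [I,M,I] [hit: write from M]
Op 7: C1 write [C1 write: already M (modified), no change] -> [I,M,I] [hit: write from M]
Op 8: C0 read [C0 read from I: others=['C1=M'] -> C0=S, others downsized to S] -> [S,S,I] [MISS #3: read from I]
Op 9: C2 read [C2 read from I: others=['C0=S', 'C1=S'] -> C2=S, others downsized to S] -> [S,S,S] [MISS #4: read from I]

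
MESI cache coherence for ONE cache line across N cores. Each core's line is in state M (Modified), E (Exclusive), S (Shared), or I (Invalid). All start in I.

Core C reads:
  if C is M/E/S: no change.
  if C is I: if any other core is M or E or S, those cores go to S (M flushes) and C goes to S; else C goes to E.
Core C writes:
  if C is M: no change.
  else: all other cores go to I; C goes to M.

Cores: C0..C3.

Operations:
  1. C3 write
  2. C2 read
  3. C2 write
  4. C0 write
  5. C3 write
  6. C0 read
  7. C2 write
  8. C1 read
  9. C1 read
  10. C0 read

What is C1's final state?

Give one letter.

Op 1: C3 write [C3 write: invalidate none -> C3=M] -> [I,I,I,M]
Op 2: C2 read [C2 read from I: others=['C3=M'] -> C2=S, others downsized to S] -> [I,I,S,S]
Op 3: C2 write [C2 write: invalidate ['C3=S'] -> C2=M] -> [I,I,M,I]
Op 4: C0 write [C0 write: invalidate ['C2=M'] -> C0=M] -> [M,I,I,I]
Op 5: C3 write [C3 write: invalidate ['C0=M'] -> C3=M] -> [I,I,I,M]
Op 6: C0 read [C0 read from I: others=['C3=M'] -> C0=S, others downsized to S] -> [S,I,I,S]
Op 7: C2 write [C2 write: invalidate ['C0=S', 'C3=S'] -> C2=M] -> [I,I,M,I]
Op 8: C1 read [C1 read from I: others=['C2=M'] -> C1=S, others downsized to S] -> [I,S,S,I]
Op 9: C1 read [C1 read: already in S, no change] -> [I,S,S,I]
Op 10: C0 read [C0 read from I: others=['C1=S', 'C2=S'] -> C0=S, others downsized to S] -> [S,S,S,I]

Answer: S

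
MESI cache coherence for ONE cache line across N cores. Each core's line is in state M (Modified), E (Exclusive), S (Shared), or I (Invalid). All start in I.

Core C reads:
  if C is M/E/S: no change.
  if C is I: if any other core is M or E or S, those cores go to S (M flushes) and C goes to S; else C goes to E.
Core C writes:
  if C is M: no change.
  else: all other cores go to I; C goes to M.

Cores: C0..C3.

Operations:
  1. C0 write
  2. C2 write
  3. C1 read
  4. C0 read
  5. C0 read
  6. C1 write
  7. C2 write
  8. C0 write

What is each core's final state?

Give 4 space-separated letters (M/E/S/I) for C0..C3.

Op 1: C0 write [C0 write: invalidate none -> C0=M] -> [M,I,I,I]
Op 2: C2 write [C2 write: invalidate ['C0=M'] -> C2=M] -> [I,I,M,I]
Op 3: C1 read [C1 read from I: others=['C2=M'] -> C1=S, others downsized to S] -> [I,S,S,I]
Op 4: C0 read [C0 read from I: others=['C1=S', 'C2=S'] -> C0=S, others downsized to S] -> [S,S,S,I]
Op 5: C0 read [C0 read: already in S, no change] -> [S,S,S,I]
Op 6: C1 write [C1 write: invalidate ['C0=S', 'C2=S'] -> C1=M] -> [I,M,I,I]
Op 7: C2 write [C2 write: invalidate ['C1=M'] -> C2=M] -> [I,I,M,I]
Op 8: C0 write [C0 write: invalidate ['C2=M'] -> C0=M] -> [M,I,I,I]

Answer: M I I I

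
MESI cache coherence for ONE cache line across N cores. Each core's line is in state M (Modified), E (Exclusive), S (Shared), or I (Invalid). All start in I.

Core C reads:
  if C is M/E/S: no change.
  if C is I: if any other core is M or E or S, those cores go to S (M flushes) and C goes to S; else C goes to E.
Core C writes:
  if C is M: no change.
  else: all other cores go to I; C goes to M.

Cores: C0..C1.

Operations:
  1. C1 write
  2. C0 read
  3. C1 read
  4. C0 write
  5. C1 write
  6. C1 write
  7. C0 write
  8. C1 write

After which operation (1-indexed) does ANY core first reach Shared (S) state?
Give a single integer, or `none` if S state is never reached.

Answer: 2

Derivation:
Op 1: C1 write [C1 write: invalidate none -> C1=M] -> [I,M]
Op 2: C0 read [C0 read from I: others=['C1=M'] -> C0=S, others downsized to S] -> [S,S]
  -> First S state at op 2; remaining ops need not be traced.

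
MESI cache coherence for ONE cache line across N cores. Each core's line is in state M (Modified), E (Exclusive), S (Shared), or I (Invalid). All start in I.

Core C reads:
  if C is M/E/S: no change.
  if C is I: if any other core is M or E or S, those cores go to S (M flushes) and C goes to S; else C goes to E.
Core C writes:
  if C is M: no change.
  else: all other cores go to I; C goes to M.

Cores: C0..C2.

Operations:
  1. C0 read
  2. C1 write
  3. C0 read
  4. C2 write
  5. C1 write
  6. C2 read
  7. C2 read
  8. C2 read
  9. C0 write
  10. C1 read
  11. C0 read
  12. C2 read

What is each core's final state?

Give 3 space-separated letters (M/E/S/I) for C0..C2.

Op 1: C0 read [C0 read from I: no other sharers -> C0=E (exclusive)] -> [E,I,I]
Op 2: C1 write [C1 write: invalidate ['C0=E'] -> C1=M] -> [I,M,I]
Op 3: C0 read [C0 read from I: others=['C1=M'] -> C0=S, others downsized to S] -> [S,S,I]
Op 4: C2 write [C2 write: invalidate ['C0=S', 'C1=S'] -> C2=M] -> [I,I,M]
Op 5: C1 write [C1 write: invalidate ['C2=M'] -> C1=M] -> [I,M,I]
Op 6: C2 read [C2 read from I: others=['C1=M'] -> C2=S, others downsized to S] -> [I,S,S]
Op 7: C2 read [C2 read: already in S, no change] -> [I,S,S]
Op 8: C2 read [C2 read: already in S, no change] -> [I,S,S]
Op 9: C0 write [C0 write: invalidate ['C1=S', 'C2=S'] -> C0=M] -> [M,I,I]
Op 10: C1 read [C1 read from I: others=['C0=M'] -> C1=S, others downsized to S] -> [S,S,I]
Op 11: C0 read [C0 read: already in S, no change] -> [S,S,I]
Op 12: C2 read [C2 read from I: others=['C0=S', 'C1=S'] -> C2=S, others downsized to S] -> [S,S,S]

Answer: S S S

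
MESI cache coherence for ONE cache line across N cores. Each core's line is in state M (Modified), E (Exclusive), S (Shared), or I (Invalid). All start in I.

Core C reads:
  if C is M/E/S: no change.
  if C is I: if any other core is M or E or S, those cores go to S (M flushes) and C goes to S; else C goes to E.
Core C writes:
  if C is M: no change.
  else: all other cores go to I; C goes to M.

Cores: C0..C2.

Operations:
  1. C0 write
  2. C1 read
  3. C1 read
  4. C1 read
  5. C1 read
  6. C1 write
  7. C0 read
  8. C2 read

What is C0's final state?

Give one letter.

Op 1: C0 write [C0 write: invalidate none -> C0=M] -> [M,I,I]
Op 2: C1 read [C1 read from I: others=['C0=M'] -> C1=S, others downsized to S] -> [S,S,I]
Op 3: C1 read [C1 read: already in S, no change] -> [S,S,I]
Op 4: C1 read [C1 read: already in S, no change] -> [S,S,I]
Op 5: C1 read [C1 read: already in S, no change] -> [S,S,I]
Op 6: C1 write [C1 write: invalidate ['C0=S'] -> C1=M] -> [I,M,I]
Op 7: C0 read [C0 read from I: others=['C1=M'] -> C0=S, others downsized to S] -> [S,S,I]
Op 8: C2 read [C2 read from I: others=['C0=S', 'C1=S'] -> C2=S, others downsized to S] -> [S,S,S]

Answer: S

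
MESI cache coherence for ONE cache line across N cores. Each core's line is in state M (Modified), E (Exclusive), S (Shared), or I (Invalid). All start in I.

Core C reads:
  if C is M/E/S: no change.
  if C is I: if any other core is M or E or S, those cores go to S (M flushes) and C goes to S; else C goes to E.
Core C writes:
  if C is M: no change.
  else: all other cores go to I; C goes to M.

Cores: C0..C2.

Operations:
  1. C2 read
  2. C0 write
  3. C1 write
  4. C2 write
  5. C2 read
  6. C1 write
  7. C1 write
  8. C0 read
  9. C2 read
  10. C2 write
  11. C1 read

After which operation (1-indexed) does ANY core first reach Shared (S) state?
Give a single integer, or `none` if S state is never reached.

Answer: 8

Derivation:
Op 1: C2 read [C2 read from I: no other sharers -> C2=E (exclusive)] -> [I,I,E]
Op 2: C0 write [C0 write: invalidate ['C2=E'] -> C0=M] -> [M,I,I]
Op 3: C1 write [C1 write: invalidate ['C0=M'] -> C1=M] -> [I,M,I]
Op 4: C2 write [C2 write: invalidate ['C1=M'] -> C2=M] -> [I,I,M]
Op 5: C2 read [C2 read: already in M, no change] -> [I,I,M]
Op 6: C1 write [C1 write: invalidate ['C2=M'] -> C1=M] -> [I,M,I]
Op 7: C1 write [C1 write: already M (modified), no change] -> [I,M,I]
Op 8: C0 read [C0 read from I: others=['C1=M'] -> C0=S, others downsized to S] -> [S,S,I]
  -> First S state at op 8; remaining ops need not be traced.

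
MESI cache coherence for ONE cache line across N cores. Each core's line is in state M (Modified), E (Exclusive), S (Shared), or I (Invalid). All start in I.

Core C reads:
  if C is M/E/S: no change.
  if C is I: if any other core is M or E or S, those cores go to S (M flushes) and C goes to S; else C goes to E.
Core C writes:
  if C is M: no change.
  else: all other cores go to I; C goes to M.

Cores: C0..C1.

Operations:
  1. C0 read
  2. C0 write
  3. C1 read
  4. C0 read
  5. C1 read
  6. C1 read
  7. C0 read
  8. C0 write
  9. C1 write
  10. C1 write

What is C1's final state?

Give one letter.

Op 1: C0 read [C0 read from I: no other sharers -> C0=E (exclusive)] -> [E,I]
Op 2: C0 write [C0 write: invalidate none -> C0=M] -> [M,I]
Op 3: C1 read [C1 read from I: others=['C0=M'] -> C1=S, others downsized to S] -> [S,S]
Op 4: C0 read [C0 read: already in S, no change] -> [S,S]
Op 5: C1 read [C1 read: already in S, no change] -> [S,S]
Op 6: C1 read [C1 read: already in S, no change] -> [S,S]
Op 7: C0 read [C0 read: already in S, no change] -> [S,S]
Op 8: C0 write [C0 write: invalidate ['C1=S'] -> C0=M] -> [M,I]
Op 9: C1 write [C1 write: invalidate ['C0=M'] -> C1=M] -> [I,M]
Op 10: C1 write [C1 write: already M (modified), no change] -> [I,M]

Answer: M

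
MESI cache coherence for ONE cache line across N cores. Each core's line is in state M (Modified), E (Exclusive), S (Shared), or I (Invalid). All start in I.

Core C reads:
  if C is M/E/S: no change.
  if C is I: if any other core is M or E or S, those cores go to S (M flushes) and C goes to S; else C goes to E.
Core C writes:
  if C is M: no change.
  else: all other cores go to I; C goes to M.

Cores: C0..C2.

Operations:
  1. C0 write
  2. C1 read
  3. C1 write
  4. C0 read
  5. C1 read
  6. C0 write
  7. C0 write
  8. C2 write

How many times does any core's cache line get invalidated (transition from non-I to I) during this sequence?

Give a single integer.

Answer: 3

Derivation:
Op 1: C0 write [C0 write: invalidate none -> C0=M] -> [M,I,I] (invalidations this op: 0; running total: 0)
Op 2: C1 read [C1 read from I: others=['C0=M'] -> C1=S, others downsized to S] -> [S,S,I] (invalidations this op: 0; running total: 0)
Op 3: C1 write [C1 write: invalidate ['C0=S'] -> C1=M] -> [I,M,I] (invalidations this op: 1; running total: 1)
Op 4: C0 read [C0 read from I: others=['C1=M'] -> C0=S, others downsized to S] -> [S,S,I] (invalidations this op: 0; running total: 1)
Op 5: C1 read [C1 read: already in S, no change] -> [S,S,I] (invalidations this op: 0; running total: 1)
Op 6: C0 write [C0 write: invalidate ['C1=S'] -> C0=M] -> [M,I,I] (invalidations this op: 1; running total: 2)
Op 7: C0 write [C0 write: already M (modified), no change] -> [M,I,I] (invalidations this op: 0; running total: 2)
Op 8: C2 write [C2 write: invalidate ['C0=M'] -> C2=M] -> [I,I,M] (invalidations this op: 1; running total: 3)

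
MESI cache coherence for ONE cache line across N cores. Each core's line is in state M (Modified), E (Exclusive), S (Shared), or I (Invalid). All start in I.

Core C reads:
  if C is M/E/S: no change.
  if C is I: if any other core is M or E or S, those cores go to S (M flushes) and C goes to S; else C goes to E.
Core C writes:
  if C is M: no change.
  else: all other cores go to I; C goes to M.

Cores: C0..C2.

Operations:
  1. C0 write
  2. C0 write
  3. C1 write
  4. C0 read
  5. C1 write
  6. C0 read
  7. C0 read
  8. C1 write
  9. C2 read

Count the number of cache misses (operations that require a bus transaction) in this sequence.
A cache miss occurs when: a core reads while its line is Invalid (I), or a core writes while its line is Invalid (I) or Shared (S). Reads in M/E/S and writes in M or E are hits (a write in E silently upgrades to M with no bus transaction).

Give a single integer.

Op 1: C0 write [C0 write: invalidate none -> C0=M] -> [M,I,I] [MISS #1: write from I]
Op 2: C0 write [C0 write: already M (modified), no change] -> [M,I,I] [hit: write from M]
Op 3: C1 write [C1 write: invalidate ['C0=M'] -> C1=M] -> [I,M,I] [MISS #2: write from I]
Op 4: C0 read [C0 read from I: others=['C1=M'] -> C0=S, others downsized to S] -> [S,S,I] [MISS #3: read from I]
Op 5: C1 write [C1 write: invalidate ['C0=S'] -> C1=M] -> [I,M,I] [MISS #4: write from S]
Op 6: C0 read [C0 read from I: others=['C1=M'] -> C0=S, others downsized to S] -> [S,S,I] [MISS #5: read from I]
Op 7: C0 read [C0 read: already in S, no change] -> [S,S,I] [hit: read from S]
Op 8: C1 write [C1 write: invalidate ['C0=S'] -> C1=M] -> [I,M,I] [MISS #6: write from S]
Op 9: C2 read [C2 read from I: others=['C1=M'] -> C2=S, others downsized to S] -> [I,S,S] [MISS #7: read from I]

Answer: 7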